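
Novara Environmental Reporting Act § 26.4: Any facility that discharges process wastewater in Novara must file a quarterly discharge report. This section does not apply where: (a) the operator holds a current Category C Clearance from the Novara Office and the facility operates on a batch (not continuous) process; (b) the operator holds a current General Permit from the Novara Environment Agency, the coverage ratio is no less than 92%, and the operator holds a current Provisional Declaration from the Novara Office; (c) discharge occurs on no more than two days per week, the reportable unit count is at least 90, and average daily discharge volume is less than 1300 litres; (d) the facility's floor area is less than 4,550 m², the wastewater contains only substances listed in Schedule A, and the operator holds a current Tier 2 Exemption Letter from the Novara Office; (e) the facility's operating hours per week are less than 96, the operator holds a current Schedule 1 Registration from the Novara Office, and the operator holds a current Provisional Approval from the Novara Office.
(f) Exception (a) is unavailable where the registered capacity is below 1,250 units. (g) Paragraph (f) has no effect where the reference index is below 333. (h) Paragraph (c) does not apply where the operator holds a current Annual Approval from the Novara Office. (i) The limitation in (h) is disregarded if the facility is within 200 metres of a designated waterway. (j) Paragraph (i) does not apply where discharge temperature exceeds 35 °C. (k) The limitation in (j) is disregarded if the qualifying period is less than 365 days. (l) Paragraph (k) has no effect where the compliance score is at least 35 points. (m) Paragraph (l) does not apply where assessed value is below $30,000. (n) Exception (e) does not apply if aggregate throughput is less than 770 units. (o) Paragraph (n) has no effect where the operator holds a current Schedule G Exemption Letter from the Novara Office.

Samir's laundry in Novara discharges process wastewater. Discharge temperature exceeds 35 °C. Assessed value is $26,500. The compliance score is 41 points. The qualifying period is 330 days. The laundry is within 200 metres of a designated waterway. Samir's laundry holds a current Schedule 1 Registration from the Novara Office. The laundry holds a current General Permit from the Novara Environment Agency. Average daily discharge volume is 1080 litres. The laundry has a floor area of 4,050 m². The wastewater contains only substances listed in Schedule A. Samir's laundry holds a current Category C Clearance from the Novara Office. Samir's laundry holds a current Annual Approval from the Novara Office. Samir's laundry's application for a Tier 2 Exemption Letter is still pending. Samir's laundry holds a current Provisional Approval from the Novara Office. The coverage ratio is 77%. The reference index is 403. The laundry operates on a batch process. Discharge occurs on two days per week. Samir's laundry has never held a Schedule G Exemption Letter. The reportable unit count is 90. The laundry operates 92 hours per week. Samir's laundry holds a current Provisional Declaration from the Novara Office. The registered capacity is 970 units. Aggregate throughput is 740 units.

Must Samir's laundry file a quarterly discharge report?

No — exception (c) applies; Samir's laundry is not required to file a quarterly discharge report.

Exception (a)'s conditions are all satisfied: a current Category C Clearance is held; the facility operates on a batch process. However, paragraphs (f)–(g) must be considered: (f) operates — the registered capacity is 970 units, below the 1,250 units limit. (g), which would lift (f), is not triggered — the reference index is 403, not below 333. So (a) is unavailable.
Exception (b) does not apply: the coverage ratio is 77%, short of 92%.
Exception (c): discharge occurs on no more than two days per week; the reportable unit count is 90, meeting the 90 threshold; average daily discharge volume is 1080 litres, less than the 1300 litres limit — every condition holds. Under paragraphs (h)–(m): (h) would limit (c) — a current Annual Approval is held — but (i) sets (h) aside: (i) applies — the laundry is within 200 m of a designated waterway. (j) operates (discharge temperature exceeds 35 °C), but is overridden by (k): (k) operates against (j): the qualifying period is 330 days, less than the 365 days limit. (l) would limit (k) — the compliance score is 41 points, meeting the 35 points threshold — but (m) sets (l) aside: (m) operates against (l): assessed value is $26,500, below the $30,000 limit. (c) remains available.
Exception (d) requires that the operator holds a current Tier 2 Exemption Letter from the Novara Office; but the Tier 2 Exemption Letter is not current, so (d) is unavailable.
Exception (e)'s conditions are all satisfied: the facility's operating hours per week are 92, less than the 96 limit; a current Schedule 1 Registration is held; a current Provisional Approval is held. But applying paragraphs (n)–(o): (n) operates against (e): aggregate throughput is 740 units, less than the 770 units limit. (o), which would lift (n), is not triggered — there is no Schedule G Exemption Letter in force. Exception (e) does not apply.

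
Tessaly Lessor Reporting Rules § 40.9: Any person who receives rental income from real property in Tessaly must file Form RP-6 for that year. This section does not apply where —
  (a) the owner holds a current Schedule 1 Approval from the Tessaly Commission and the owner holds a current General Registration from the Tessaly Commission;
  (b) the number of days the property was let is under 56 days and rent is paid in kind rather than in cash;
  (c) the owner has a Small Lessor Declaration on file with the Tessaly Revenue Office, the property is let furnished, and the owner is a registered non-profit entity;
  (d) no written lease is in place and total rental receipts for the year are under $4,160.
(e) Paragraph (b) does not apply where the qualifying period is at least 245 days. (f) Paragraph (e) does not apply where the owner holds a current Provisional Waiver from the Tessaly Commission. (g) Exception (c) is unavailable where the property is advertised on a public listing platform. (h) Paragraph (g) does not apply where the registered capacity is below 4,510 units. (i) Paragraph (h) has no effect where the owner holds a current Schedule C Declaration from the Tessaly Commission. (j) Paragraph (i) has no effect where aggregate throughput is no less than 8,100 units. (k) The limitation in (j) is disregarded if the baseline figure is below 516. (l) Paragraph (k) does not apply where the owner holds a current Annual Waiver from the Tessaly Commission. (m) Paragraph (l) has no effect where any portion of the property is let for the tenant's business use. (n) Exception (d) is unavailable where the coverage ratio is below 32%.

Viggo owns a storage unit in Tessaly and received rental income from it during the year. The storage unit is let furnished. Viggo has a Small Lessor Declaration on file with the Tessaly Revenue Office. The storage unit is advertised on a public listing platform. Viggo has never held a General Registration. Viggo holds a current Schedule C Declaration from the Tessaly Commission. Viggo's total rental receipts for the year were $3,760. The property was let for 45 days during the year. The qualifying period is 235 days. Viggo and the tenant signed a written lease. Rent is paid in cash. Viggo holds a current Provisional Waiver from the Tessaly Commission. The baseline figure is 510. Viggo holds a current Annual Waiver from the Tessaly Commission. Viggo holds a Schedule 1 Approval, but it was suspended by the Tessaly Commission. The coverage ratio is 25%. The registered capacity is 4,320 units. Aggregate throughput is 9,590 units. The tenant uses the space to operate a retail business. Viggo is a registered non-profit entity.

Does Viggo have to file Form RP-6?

Exception (a) fails — there is no Schedule 1 Approval in force.
Exception (b) does not apply: rent is paid in cash.
Exception (c): a Small Lessor Declaration is on file; the property is let furnished; Viggo is a registered non-profit — every condition holds. But applying paragraphs (g)–(m): (g) operates against (c): the property is publicly advertised. (h) operates (the registered capacity is 4,320 units, below the 4,510 units limit), but is overridden by (i): (i) applies — a current Schedule C Declaration is held. (j) would limit (i) — aggregate throughput is 9,590 units, meeting the 8,100 units threshold — but (k) sets (j) aside: (k) is triggered — the baseline figure is 510, below the 516 limit. (l) is triggered (a current Annual Waiver is held), but is displaced by (m): (m) operates against (l): the space is let for business use. So (c) is unavailable.
Exception (d) does not apply: a written lease is in place.
No exception is made out. Viggo falls within the general rule.

Yes — Viggo must file Form RP-6.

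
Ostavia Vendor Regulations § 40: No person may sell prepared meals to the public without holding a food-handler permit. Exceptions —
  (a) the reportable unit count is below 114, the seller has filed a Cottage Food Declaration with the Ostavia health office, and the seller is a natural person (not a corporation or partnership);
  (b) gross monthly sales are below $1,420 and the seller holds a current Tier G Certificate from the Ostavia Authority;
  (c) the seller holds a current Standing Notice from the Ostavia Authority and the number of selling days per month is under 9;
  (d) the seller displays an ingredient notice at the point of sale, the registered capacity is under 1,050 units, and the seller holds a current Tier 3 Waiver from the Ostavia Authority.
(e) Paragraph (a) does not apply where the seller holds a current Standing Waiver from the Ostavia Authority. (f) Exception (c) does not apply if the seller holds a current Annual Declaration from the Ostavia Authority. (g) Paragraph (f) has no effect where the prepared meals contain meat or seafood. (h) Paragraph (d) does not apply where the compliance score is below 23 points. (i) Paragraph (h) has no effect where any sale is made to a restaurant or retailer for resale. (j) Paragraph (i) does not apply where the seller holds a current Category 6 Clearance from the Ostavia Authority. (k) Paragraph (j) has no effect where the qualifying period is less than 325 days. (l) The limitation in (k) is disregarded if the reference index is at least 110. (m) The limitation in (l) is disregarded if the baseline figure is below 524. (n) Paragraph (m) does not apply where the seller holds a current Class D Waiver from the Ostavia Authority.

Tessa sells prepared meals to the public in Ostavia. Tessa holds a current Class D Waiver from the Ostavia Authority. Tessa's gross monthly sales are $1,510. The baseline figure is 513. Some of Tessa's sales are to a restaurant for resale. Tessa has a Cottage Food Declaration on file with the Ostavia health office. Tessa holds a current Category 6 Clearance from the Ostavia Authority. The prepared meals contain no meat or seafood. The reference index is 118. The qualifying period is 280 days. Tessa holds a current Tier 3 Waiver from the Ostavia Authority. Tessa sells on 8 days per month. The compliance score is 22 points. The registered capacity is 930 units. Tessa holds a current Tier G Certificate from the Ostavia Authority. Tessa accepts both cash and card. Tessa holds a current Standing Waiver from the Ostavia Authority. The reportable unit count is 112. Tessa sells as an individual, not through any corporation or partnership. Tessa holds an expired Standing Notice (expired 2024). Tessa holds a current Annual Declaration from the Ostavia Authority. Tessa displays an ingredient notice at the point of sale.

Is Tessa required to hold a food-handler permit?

Yes — Tessa must hold a food-handler permit.

Exception (a) is satisfied on its face — the reportable unit count is 112, below the 114 limit; a Cottage Food Declaration is on file; the seller is a natural person. However, paragraph (e) must be considered: (e) operates against (a): a current Standing Waiver is held. (a) is therefore removed.
Exception (b) fails — gross monthly sales are $1,510, not below $1,420.
Exception (c) fails — there is no Standing Notice in force.
Exception (d)'s conditions are all satisfied: an ingredient notice is displayed; the registered capacity is 930 units, under the 1,050 units limit; a current Tier 3 Waiver is held. However, paragraphs (h)–(n) must be considered: (h) is engaged — the compliance score is 22 points, below the 23 points limit. (i) is triggered (some sales are to a restaurant for resale), but is itself disapplied by (j): (j) applies — a current Category 6 Clearance is held. (k) is engaged (the qualifying period is 280 days, less than the 325 days limit), but yields to (l): (l) is engaged — the reference index is 118, meeting the 110 threshold. (m) is engaged (the baseline figure is 513, below the 524 limit), but is overridden by (n): (n) operates against (m): a current Class D Waiver is held. So (d) is unavailable.
No exception applies. The general rule governs.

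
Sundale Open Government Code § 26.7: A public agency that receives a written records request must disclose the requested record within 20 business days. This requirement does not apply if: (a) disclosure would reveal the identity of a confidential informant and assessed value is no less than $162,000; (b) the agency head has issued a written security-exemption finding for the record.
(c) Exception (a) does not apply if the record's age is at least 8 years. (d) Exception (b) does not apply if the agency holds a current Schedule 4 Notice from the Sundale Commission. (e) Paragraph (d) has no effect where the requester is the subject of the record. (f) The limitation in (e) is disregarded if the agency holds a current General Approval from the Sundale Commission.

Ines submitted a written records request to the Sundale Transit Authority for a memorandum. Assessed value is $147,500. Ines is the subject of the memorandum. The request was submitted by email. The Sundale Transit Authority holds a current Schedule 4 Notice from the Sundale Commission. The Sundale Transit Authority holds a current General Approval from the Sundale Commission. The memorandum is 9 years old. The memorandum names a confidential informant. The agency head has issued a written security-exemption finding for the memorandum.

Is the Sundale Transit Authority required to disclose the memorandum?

Exception (a) does not apply: assessed value is $147,500, short of $162,000.
Exception (b)'s conditions are all satisfied: a written security-exemption finding has been issued. Turning to paragraphs (d)–(f): (d) is triggered — a current Schedule 4 Notice is held. (e) is triggered (Ines is the subject of the memorandum), but is overridden by (f): (f) operates against (e): a current General Approval is held. Exception (b) does not apply.
No exception displaces § 26.7.

Yes — the Sundale Transit Authority must disclose the memorandum.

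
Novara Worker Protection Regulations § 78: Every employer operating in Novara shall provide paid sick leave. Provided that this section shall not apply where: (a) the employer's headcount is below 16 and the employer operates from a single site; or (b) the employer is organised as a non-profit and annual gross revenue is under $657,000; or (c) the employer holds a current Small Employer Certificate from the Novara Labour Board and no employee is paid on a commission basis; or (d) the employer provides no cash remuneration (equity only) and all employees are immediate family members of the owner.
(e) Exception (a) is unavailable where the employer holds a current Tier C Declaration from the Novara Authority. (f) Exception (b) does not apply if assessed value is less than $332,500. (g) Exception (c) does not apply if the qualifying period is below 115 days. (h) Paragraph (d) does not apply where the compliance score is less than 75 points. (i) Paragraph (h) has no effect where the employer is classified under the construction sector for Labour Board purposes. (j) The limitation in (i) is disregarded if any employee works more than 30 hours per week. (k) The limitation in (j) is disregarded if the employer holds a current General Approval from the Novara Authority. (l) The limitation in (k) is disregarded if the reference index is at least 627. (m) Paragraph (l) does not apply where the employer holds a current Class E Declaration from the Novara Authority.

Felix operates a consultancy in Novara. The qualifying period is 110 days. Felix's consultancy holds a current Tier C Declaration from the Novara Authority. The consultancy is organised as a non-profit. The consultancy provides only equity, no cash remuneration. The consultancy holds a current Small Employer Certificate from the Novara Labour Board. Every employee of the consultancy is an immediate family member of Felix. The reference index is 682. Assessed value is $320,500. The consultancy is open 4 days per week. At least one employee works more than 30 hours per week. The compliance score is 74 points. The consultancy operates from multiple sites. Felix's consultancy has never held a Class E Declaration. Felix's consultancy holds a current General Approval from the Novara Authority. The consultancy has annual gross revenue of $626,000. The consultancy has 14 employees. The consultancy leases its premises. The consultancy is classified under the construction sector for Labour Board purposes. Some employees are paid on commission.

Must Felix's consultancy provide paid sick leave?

Yes — Felix's consultancy must provide paid sick leave.

Exception (a) fails — the employer operates from multiple sites.
Exception (b): the employer is a non-profit; annual gross revenue is $626,000, under the $657,000 limit — every condition holds. But: (f) operates against (b): assessed value is $320,500, less than the $332,500 limit. So (b) is unavailable.
Exception (c) does not apply: some employees are paid on commission.
All of (d)'s requirements are met (remuneration is equity-only; every employee is an immediate family member). Turning to paragraphs (h)–(m): (h) operates against (d): the compliance score is 74 points, less than the 75 points limit. (i) operates (the consultancy is classified under the construction sector), but is overridden by (j): (j) applies — at least one employee exceeds 30 hours/week. (k) would limit (j) — a current General Approval is held — but (l) sets (k) aside: (l) is engaged — the reference index is 682, meeting the 627 threshold. (m) is not engaged (no current Class E Declaration is held), so (l) stands. (d) is therefore removed.
No exception is made out. Felix's consultancy falls within the general rule.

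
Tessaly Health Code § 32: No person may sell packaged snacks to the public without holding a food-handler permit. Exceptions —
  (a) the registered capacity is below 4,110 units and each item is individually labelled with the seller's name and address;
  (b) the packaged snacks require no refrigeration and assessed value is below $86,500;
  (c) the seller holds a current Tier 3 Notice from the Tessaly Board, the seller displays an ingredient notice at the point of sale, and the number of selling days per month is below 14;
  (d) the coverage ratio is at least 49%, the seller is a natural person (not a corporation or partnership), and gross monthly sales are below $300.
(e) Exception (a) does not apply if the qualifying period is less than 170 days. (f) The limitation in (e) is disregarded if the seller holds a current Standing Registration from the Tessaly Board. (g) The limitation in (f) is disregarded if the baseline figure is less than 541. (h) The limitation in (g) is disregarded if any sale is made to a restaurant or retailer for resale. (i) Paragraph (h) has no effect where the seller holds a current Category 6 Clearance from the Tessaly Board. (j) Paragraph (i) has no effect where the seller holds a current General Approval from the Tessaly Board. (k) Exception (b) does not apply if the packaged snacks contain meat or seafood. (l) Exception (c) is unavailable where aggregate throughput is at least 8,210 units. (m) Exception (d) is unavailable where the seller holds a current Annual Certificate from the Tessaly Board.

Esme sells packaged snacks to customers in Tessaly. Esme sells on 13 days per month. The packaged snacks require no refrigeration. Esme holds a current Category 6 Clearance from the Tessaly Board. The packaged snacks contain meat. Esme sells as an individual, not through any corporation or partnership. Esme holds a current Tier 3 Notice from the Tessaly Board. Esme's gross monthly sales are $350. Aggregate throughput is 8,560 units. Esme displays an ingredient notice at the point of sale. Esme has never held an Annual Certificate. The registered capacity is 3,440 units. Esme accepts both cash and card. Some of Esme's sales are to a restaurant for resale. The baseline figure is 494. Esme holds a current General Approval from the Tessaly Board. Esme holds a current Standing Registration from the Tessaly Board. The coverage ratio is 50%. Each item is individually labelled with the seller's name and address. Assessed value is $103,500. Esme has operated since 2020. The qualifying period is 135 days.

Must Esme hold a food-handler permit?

Exception (a)'s conditions are all satisfied: the registered capacity is 3,440 units, below the 4,110 units limit; items are individually labelled. Under paragraphs (e)–(j): (e) would limit (a) — the qualifying period is 135 days, less than the 170 days limit — but (f) sets (e) aside: (f) operates against (e): a current Standing Registration is held. (g) would limit (f) — the baseline figure is 494, less than the 541 limit — but (h) sets (g) aside: (h) operates — some sales are to a restaurant for resale. (i) would limit (h) — a current Category 6 Clearance is held — but (j) sets (i) aside: (j) operates against (i): a current General Approval is held. So (a) applies.
Exception (b) does not apply: assessed value is $103,500, not below $86,500.
All of (c)'s requirements are met (a current Tier 3 Notice is held; an ingredient notice is displayed; the number of selling days per month is 13, below the 14 limit). But: (l) operates against (c): aggregate throughput is 8,560 units, meeting the 8,210 units threshold. So (c) is unavailable.
Exception (d) requires that gross monthly sales are below $300; but gross monthly sales are $350, not below $300, so (d) is unavailable.

No — exception (a) applies; Esme is not required to hold a food-handler permit.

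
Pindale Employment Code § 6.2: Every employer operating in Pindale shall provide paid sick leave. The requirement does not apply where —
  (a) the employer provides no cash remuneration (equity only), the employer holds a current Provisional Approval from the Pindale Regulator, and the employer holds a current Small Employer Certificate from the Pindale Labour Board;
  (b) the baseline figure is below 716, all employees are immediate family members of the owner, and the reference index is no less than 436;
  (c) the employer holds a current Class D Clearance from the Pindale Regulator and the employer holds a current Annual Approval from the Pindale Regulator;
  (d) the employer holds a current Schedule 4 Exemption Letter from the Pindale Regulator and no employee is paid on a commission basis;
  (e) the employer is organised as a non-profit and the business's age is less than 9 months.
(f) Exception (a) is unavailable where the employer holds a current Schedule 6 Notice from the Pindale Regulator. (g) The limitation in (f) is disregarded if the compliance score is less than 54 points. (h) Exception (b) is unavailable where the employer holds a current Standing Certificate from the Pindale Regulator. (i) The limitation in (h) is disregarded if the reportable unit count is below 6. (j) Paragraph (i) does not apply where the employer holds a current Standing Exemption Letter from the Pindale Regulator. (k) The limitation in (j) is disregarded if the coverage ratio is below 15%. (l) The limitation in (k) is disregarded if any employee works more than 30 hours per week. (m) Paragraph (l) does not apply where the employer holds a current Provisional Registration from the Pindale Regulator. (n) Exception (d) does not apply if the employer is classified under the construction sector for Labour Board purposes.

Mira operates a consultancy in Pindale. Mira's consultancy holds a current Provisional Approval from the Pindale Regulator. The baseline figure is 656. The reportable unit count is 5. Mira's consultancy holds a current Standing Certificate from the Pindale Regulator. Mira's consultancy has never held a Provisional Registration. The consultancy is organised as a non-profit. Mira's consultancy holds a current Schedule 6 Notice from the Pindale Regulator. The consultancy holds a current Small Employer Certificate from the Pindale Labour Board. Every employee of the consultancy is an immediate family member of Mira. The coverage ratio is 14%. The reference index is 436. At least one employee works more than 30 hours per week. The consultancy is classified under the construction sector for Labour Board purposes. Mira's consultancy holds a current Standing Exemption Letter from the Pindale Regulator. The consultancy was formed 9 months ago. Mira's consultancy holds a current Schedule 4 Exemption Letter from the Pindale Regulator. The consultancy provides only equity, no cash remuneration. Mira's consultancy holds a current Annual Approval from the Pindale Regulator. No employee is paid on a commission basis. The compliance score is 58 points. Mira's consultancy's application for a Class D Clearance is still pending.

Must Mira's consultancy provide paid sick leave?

All of (a)'s requirements are met (remuneration is equity-only; a current Provisional Approval is held; a current Small Employer Certificate is held). However, paragraphs (f)–(g) must be considered: (f) is triggered — a current Schedule 6 Notice is held. (g), which would lift (f), is not triggered — the compliance score is 58 points, not less than 54 points. (a) is therefore removed.
Exception (b)'s conditions are all satisfied: the baseline figure is 656, below the 716 limit; every employee is an immediate family member; the reference index is 436, meeting the 436 threshold. However, paragraphs (h)–(m) must be considered: (h) is triggered — a current Standing Certificate is held. (i) operates (the reportable unit count is 5, below the 6 limit), but yields to (j): (j) operates — a current Standing Exemption Letter is held. (k) operates (the coverage ratio is 14%, below the 15% limit), but yields to (l): (l) operates — at least one employee exceeds 30 hours/week. (m) is inapplicable (there is no Provisional Registration in force), so (l) stands. So (b) is unavailable.
Exception (c) does not apply: no current Class D Clearance is held.
All of (d)'s requirements are met (a current Schedule 4 Exemption Letter is held; no employee is paid on commission). However, paragraph (n) must be considered: (n) operates against (d): the consultancy is classified under the construction sector. So (d) is unavailable.
Exception (e) does not apply: the business's age is 9 months, not less than 9 months.
No exception is made out. Mira's consultancy falls within the general rule.

Yes — Mira's consultancy must provide paid sick leave.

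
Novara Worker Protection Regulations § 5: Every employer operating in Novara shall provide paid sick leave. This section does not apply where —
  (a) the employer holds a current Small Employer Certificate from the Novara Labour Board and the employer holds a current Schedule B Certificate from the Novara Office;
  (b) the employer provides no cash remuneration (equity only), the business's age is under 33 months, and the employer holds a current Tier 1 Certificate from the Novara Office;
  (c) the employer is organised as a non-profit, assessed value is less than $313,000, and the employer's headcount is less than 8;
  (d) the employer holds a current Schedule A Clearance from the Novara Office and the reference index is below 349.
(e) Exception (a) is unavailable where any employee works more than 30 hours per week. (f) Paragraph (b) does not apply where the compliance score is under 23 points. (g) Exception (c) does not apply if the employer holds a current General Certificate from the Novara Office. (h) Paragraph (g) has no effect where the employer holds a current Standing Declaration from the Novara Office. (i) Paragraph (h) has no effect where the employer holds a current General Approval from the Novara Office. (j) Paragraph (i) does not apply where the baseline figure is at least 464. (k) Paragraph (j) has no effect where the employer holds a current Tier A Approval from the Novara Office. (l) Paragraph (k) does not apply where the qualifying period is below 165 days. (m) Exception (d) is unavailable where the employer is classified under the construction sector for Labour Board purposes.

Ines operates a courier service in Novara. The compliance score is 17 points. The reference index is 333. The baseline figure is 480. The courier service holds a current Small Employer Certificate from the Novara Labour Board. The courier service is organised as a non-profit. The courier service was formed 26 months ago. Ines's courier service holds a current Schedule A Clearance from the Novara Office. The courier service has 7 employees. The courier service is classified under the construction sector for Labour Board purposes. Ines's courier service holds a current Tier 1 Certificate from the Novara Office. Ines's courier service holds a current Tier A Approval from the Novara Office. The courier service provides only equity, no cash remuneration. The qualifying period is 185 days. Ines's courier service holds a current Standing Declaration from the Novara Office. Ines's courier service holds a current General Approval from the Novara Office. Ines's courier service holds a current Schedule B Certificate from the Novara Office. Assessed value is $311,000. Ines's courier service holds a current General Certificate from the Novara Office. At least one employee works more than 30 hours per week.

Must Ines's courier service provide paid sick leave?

Yes — Ines's courier service must provide paid sick leave.

Exception (a): a current Small Employer Certificate is held; a current Schedule B Certificate is held — every condition holds. Turning to paragraph (e): (e) is engaged — at least one employee exceeds 30 hours/week. So (a) is unavailable.
Exception (b): remuneration is equity-only; the business's age is 26 months, under the 33 months limit; a current Tier 1 Certificate is held — every condition holds. However, paragraph (f) must be considered: (f) is engaged — the compliance score is 17 points, under the 23 points limit. So (b) is unavailable.
All of (c)'s requirements are met (the employer is a non-profit; assessed value is $311,000, less than the $313,000 limit; the employer's headcount is 7, less than the 8 limit). But: (g) operates against (c): a current General Certificate is held. (h) is engaged (a current Standing Declaration is held), but is set aside by (i): (i) applies — a current General Approval is held. (j) would limit (i) — the baseline figure is 480, meeting the 464 threshold — but (k) sets (j) aside: (k) is engaged — a current Tier A Approval is held. (l), which would lift (k), is not engaged — the qualifying period is 185 days, not below 165 days. (c) is therefore removed.
All of (d)'s requirements are met (a current Schedule A Clearance is held; the reference index is 333, below the 349 limit). However, paragraph (m) must be considered: (m) operates against (d): the courier service is classified under the construction sector. So (d) is unavailable.
No exception is made out. Ines's courier service falls within the general rule.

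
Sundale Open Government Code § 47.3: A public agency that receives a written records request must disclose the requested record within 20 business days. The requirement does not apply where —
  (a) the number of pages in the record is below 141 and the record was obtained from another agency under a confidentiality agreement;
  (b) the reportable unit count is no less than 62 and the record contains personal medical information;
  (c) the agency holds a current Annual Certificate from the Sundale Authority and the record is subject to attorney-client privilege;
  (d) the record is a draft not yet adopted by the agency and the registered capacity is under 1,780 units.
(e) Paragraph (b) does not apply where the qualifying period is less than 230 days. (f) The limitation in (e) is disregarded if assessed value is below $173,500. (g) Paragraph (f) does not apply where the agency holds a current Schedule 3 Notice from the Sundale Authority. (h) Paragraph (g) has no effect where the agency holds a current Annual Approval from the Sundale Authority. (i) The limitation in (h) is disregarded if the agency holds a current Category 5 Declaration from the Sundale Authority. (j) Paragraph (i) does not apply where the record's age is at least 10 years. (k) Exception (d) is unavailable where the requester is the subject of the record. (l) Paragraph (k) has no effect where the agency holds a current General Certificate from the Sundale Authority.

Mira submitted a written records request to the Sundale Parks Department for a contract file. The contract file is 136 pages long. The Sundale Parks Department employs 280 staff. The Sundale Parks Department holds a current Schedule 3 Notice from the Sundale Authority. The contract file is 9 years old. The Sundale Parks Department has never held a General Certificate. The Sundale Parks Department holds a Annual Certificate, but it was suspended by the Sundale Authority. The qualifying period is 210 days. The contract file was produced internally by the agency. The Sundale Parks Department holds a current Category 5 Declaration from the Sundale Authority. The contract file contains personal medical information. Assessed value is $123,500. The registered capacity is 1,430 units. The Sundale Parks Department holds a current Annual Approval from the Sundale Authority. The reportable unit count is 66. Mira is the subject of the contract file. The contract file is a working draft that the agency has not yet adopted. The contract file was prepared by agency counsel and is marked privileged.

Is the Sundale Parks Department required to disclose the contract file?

Exception (a) fails — the contract file was produced internally.
Exception (b)'s conditions are all satisfied: the reportable unit count is 66, meeting the 62 threshold; the contract file contains personal medical information. But applying paragraphs (e)–(j): (e) operates against (b): the qualifying period is 210 days, less than the 230 days limit. (f) is triggered (assessed value is $123,500, below the $173,500 limit), but yields to (g): (g) operates against (f): a current Schedule 3 Notice is held. (h) applies (a current Annual Approval is held), but yields to (i): (i) is engaged — a current Category 5 Declaration is held. (j), which would lift (i), is inapplicable — the record's age is 9 years, short of 10 years. (b) is therefore removed.
Exception (c) does not apply: there is no Annual Certificate in force.
All of (d)'s requirements are met (the contract file is an unadopted draft; the registered capacity is 1,430 units, under the 1,780 units limit). But applying paragraphs (k)–(l): (k) is triggered — Mira is the subject of the contract file. (l) is not engaged (the General Certificate is not current), so (k) stands. So (d) is unavailable.
No exception applies. The general rule governs.

Yes — the Sundale Parks Department must disclose the contract file.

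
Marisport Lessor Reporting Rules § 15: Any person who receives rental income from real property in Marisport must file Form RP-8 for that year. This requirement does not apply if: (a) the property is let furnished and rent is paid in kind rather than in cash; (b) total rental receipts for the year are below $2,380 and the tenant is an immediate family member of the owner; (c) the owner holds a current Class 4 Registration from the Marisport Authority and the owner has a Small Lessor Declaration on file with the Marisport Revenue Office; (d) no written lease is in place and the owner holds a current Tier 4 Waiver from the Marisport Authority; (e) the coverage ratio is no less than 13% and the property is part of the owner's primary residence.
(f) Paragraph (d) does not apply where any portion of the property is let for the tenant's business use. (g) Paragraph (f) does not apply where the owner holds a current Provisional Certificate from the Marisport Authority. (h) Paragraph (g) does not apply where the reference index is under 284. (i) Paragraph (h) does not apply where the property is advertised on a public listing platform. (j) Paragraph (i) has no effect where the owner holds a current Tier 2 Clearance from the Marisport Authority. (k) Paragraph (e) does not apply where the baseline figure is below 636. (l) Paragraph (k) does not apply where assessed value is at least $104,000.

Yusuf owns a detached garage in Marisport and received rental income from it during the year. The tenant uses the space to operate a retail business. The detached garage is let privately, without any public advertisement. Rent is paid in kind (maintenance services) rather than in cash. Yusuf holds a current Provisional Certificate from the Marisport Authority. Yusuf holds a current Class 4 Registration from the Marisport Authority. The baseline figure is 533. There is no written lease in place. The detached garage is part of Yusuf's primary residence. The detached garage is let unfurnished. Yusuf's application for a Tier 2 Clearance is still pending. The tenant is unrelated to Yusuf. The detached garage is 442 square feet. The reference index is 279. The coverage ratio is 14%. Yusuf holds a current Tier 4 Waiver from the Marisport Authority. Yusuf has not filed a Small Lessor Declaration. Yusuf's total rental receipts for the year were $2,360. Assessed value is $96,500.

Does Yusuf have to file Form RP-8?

Exception (a) requires that the property is let furnished; but the property is let unfurnished, so (a) is unavailable.
Exception (b) requires that the tenant is an immediate family member of the owner; but the tenant is unrelated to the owner, so (b) is unavailable.
Exception (c) fails — no Small Lessor Declaration is on file.
All of (d)'s requirements are met (there is no written lease; a current Tier 4 Waiver is held). Turning to paragraphs (f)–(j): (f) is triggered — the space is let for business use. (g) is triggered (a current Provisional Certificate is held), but is displaced by (h): (h) operates against (g): the reference index is 279, under the 284 limit. (i) is inapplicable (the property is let privately without advertisement), so (h) stands. So (d) is unavailable.
All of (e)'s requirements are met (the coverage ratio is 14%, meeting the 13% threshold; the detached garage is part of the primary residence). But applying paragraphs (k)–(l): (k) operates against (e): the baseline figure is 533, below the 636 limit. (l), which would lift (k), is inapplicable — assessed value is $96,500, short of $104,000. (e) is therefore removed.
None of the exceptions is available; § 15 applies in full.

Yes — Yusuf must file Form RP-8.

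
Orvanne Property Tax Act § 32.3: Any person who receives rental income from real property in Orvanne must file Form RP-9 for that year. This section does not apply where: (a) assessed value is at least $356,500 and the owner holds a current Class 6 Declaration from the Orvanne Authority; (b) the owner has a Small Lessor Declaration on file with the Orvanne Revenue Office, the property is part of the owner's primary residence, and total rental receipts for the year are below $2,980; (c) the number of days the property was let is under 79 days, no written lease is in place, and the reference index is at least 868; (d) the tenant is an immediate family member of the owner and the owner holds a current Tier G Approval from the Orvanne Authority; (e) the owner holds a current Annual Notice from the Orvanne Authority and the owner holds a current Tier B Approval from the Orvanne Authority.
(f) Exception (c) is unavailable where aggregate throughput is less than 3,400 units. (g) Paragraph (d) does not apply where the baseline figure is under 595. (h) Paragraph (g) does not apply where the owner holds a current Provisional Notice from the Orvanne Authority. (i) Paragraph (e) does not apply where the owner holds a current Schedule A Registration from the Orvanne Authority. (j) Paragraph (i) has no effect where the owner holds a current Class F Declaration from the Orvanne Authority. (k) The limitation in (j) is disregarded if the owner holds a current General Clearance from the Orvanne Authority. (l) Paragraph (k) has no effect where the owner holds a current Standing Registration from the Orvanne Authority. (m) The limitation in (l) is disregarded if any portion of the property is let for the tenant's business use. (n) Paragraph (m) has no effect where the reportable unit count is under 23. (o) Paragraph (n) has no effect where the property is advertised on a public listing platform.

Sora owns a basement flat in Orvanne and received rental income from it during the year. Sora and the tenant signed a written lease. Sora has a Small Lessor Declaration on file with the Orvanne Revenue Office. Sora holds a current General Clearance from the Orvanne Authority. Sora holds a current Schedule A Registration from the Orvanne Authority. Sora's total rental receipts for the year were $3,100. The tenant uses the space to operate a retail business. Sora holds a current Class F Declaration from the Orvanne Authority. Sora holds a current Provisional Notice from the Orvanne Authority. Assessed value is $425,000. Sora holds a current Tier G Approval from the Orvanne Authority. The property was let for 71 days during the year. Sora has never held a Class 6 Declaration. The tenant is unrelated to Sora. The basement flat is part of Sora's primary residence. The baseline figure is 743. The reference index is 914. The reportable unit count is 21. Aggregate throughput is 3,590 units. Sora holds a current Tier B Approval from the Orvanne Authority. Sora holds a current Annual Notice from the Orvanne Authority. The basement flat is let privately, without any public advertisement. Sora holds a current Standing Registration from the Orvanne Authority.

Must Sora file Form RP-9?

No — exception (e) applies; Sora is not required to file Form RP-9.

Exception (a) fails — there is no Class 6 Declaration in force.
Exception (b) does not apply: total rental receipts for the year are $3,100, not below $2,980.
Exception (c) does not apply: a written lease is in place.
Exception (d) fails — the tenant is unrelated to the owner.
Exception (e)'s conditions are all satisfied: a current Annual Notice is held; a current Tier B Approval is held. Considering the limiting provisions: (i) applies (a current Schedule A Registration is held), but is itself disapplied by (j): (j) operates against (i): a current Class F Declaration is held. (k) is engaged (a current General Clearance is held), but is set aside by (l): (l) applies — a current Standing Registration is held. (m) is triggered (the space is let for business use), but yields to (n): (n) operates against (m): the reportable unit count is 21, under the 23 limit. (o), which would lift (n), is not triggered — the property is let privately without advertisement. (e) remains available.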